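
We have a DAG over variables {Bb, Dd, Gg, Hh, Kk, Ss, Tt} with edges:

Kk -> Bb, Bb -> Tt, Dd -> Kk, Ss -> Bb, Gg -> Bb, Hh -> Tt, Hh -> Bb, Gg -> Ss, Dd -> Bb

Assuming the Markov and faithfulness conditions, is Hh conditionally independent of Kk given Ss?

4 paths connect Hh and Kk; each must be blocked for d-separation to hold:
Path 1: Hh → Tt ← Bb ← Dd → Kk
  Tt is a collider here and neither Tt nor any of its descendants is conditioned on, so the collider stays closed — the path is blocked at Tt.
Path 2: Hh → Tt ← Bb ← Kk
  Tt is a collider here and neither Tt nor any of its descendants is conditioned on, so the collider stays closed — the path is blocked at Tt.
Path 3: Hh → Bb ← Dd → Kk
  Bb is a collider here and neither Bb nor any of its descendants is conditioned on, so the collider stays closed — the path is blocked at Bb.
Path 4: Hh → Bb ← Kk
  Bb is a collider here and neither Bb nor any of its descendants is conditioned on, so the collider stays closed — the path is blocked at Bb.
All paths are blocked; Hh ⊥ Kk | {Ss} holds.

Yes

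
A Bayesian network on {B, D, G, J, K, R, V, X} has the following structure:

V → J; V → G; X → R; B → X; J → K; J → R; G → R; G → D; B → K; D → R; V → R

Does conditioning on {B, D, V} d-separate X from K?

We examine all 5 paths between X and K:
  1. X → R ← V → J → K — R:collider[blocks]; V:fork[blocks]; J:chain[open] ⇒ blocked
  2. X → R ← J → K — R:collider[blocks]; J:fork[open] ⇒ blocked
  3. X → R ← G ← V → J → K — R:collider[blocks]; G:chain[open]; V:fork[blocks]; J:chain[open] ⇒ blocked
  4. X → R ← D ← G ← V → J → K — R:collider[blocks]; D:chain[blocks]; G:chain[open]; V:fork[blocks]; J:chain[open] ⇒ blocked
  5. X ← B → K — B:fork[blocks] ⇒ blocked
All paths are blocked; X ⊥ K | {B, D, V} holds.

Yes — X and K are d-separated given {B, D, V}.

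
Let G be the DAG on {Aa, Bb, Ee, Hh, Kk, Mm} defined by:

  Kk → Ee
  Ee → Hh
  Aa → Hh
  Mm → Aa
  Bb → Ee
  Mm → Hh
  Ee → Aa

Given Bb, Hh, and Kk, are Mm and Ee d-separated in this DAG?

4 paths connect Mm and Ee; each must be blocked for d-separation to hold:
  1. Mm → Hh ← Ee — Hh:collider[open] ⇒ active
  2. Mm → Hh ← Aa ← Ee — Hh:collider[open]; Aa:chain[open] ⇒ active
  3. Mm → Aa → Hh ← Ee — Aa:chain[open]; Hh:collider[open] ⇒ active
  4. Mm → Aa ← Ee — Aa:collider[open] ⇒ active
Because an active path exists, Mm and Ee are not d-separated.

No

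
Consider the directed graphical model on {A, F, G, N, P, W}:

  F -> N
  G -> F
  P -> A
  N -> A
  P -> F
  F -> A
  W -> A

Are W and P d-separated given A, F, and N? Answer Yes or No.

No

We examine all 3 paths between W and P:
  1. W → A ← N ← F ← P — A:collider[open]; N:chain[blocks]; F:chain[blocks] ⇒ blocked
  2. W → A ← P — A:collider[open] ⇒ active
  3. W → A ← F ← P — A:collider[open]; F:chain[blocks] ⇒ blocked
Since the path W → A ← P is active, W and P are not d-separated given {A, F, N}.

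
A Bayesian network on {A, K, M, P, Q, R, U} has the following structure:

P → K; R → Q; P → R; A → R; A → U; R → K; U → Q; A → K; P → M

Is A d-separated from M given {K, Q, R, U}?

No

6 paths connect A and M; each must be blocked for d-separation to hold:
Path 1: A → K ← P → M
  K is a collider and K is conditioned on, which opens it; P is a fork and P is not conditioned on — no node blocks this path, so it is active.
Path 2: A → K ← R ← P → M
  R is a chain here and R is conditioned on, so the path is blocked at R.
Path 3: A → U → Q ← R → K ← P → M
  U is a chain here and U is conditioned on, so the path is blocked at U.
Path 4: A → U → Q ← R ← P → M
  U is a chain here and U is conditioned on, so the path is blocked at U.
Path 5: A → R → K ← P → M
  R is a chain here and R is conditioned on, so the path is blocked at R.
Path 6: A → R ← P → M
  R is a collider and R is conditioned on, which opens it; P is a fork and P is not conditioned on — no node blocks this path, so it is active.
At least one path is unblocked, so d-separation fails.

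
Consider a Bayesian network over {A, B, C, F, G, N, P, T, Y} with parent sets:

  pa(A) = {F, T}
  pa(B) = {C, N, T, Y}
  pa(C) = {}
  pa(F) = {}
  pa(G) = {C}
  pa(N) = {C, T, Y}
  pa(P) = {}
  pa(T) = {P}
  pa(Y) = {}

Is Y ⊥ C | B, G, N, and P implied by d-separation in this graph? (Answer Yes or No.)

No

There are 6 undirected paths between Y and C; checking each against the conditioning set {B, G, N, P}:
Path 1: Y → B ← N ← C
  N is a chain here and N is conditioned on, so the path is blocked at N.
Path 2: Y → B ← T → N ← C
  B is a collider and B is conditioned on, which opens it; T is a fork and T is not conditioned on; N is a collider and N is conditioned on, which opens it — no node blocks this path, so it is active.
Path 3: Y → B ← C
  B is a collider and B is conditioned on, which opens it — no node blocks this path, so it is active.
Path 4: Y → N → B ← C
  N is a chain here and N is conditioned on, so the path is blocked at N.
Path 5: Y → N ← T → B ← C
  N is a collider and N is conditioned on, which opens it; T is a fork and T is not conditioned on; B is a collider and B is conditioned on, which opens it — no node blocks this path, so it is active.
Path 6: Y → N ← C
  N is a collider and N is conditioned on, which opens it — no node blocks this path, so it is active.
Because an active path exists, Y and C are not d-separated.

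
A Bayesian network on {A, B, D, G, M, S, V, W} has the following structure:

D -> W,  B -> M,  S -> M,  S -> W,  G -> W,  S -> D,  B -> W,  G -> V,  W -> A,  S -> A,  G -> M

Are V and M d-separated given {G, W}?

Yes

There are 5 undirected paths between V and M; checking each against the conditioning set {G, W}:
  1. V ← G → W ← D ← S → M — G:fork[blocks]; W:collider[open]; D:chain[open]; S:fork[open] ⇒ blocked
  2. V ← G → W → A ← S → M — G:fork[blocks]; W:chain[blocks]; A:collider[blocks]; S:fork[open] ⇒ blocked
  3. V ← G → W ← B → M — G:fork[blocks]; W:collider[open]; B:fork[open] ⇒ blocked
  4. V ← G → W ← S → M — G:fork[blocks]; W:collider[open]; S:fork[open] ⇒ blocked
  5. V ← G → M — G:fork[blocks] ⇒ blocked
Every path is blocked, so V and M are d-separated given {G, W}.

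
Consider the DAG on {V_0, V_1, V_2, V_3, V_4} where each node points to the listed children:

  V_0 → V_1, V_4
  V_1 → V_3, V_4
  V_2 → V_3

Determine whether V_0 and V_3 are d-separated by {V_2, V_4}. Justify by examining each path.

We examine all 2 paths between V_0 and V_3:
  1. V_0 → V_4 ← V_1 → V_3 — V_4:collider[open]; V_1:fork[open] ⇒ active
  2. V_0 → V_1 → V_3 — V_1:chain[open] ⇒ active
Because an active path exists, V_0 and V_3 are not d-separated.

No — V_0 and V_3 are not d-separated given {V_2, V_4}.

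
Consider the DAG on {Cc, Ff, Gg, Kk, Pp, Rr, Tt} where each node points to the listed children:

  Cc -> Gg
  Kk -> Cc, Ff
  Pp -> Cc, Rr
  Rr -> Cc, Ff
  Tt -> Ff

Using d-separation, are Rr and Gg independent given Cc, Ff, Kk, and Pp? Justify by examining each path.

Yes — Rr and Gg are d-separated given {Cc, Ff, Kk, Pp}.

We examine all 3 paths between Rr and Gg:
Path 1: Rr ← Pp → Cc → Gg
  Pp is a fork here and Pp is conditioned on, so the path is blocked at Pp.
Path 2: Rr → Ff ← Kk → Cc → Gg
  Kk is a fork here and Kk is conditioned on, so the path is blocked at Kk.
Path 3: Rr → Cc → Gg
  Cc is a chain here and Cc is conditioned on, so the path is blocked at Cc.
All paths are blocked; Rr ⊥ Gg | {Cc, Ff, Kk, Pp} holds.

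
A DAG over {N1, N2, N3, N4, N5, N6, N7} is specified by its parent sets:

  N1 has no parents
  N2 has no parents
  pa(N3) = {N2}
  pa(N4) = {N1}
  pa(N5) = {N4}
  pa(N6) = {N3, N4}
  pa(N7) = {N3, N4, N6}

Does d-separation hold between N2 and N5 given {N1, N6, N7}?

No

4 paths connect N2 and N5; each must be blocked for d-separation to hold:
  1. N2 → N3 → N7 ← N4 → N5 — N3:chain[open]; N7:collider[open]; N4:fork[open] ⇒ active
  2. N2 → N3 → N7 ← N6 ← N4 → N5 — N3:chain[open]; N7:collider[open]; N6:chain[blocks]; N4:fork[open] ⇒ blocked
  3. N2 → N3 → N6 ← N4 → N5 — N3:chain[open]; N6:collider[open]; N4:fork[open] ⇒ active
  4. N2 → N3 → N6 → N7 ← N4 → N5 — N3:chain[open]; N6:chain[blocks]; N7:collider[open]; N4:fork[open] ⇒ blocked
Since the path N2 → N3 → N7 ← N4 → N5 is active, N2 and N5 are not d-separated given {N1, N6, N7}.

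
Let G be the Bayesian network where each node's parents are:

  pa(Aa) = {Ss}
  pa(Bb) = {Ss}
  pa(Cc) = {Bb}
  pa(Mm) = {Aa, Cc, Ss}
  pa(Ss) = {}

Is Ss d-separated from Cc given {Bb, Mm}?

No

3 paths connect Ss and Cc; each must be blocked for d-separation to hold:
Path 1: Ss → Mm ← Cc
  Mm is a collider and Mm is conditioned on, which opens it — no node blocks this path, so it is active.
Path 2: Ss → Bb → Cc
  Bb is a chain here and Bb is conditioned on, so the path is blocked at Bb.
Path 3: Ss → Aa → Mm ← Cc
  Aa is a chain and Aa is not conditioned on; Mm is a collider and Mm is conditioned on, which opens it — no node blocks this path, so it is active.
Because an active path exists, Ss and Cc are not d-separated.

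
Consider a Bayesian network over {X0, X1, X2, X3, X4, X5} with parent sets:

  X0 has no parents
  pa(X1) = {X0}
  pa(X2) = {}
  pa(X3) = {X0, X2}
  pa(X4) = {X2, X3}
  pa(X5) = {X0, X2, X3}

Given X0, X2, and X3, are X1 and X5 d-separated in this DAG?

We examine all 4 paths between X1 and X5:
Path 1: X1 ← X0 → X3 ← X2 → X5
  X0 is a fork here and X0 is conditioned on, so the path is blocked at X0.
Path 2: X1 ← X0 → X3 → X5
  X0 is a fork here and X0 is conditioned on, so the path is blocked at X0.
Path 3: X1 ← X0 → X3 → X4 ← X2 → X5
  X0 is a fork here and X0 is conditioned on, so the path is blocked at X0.
Path 4: X1 ← X0 → X5
  X0 is a fork here and X0 is conditioned on, so the path is blocked at X0.
Every path is blocked, so X1 and X5 are d-separated given {X0, X2, X3}.

Yes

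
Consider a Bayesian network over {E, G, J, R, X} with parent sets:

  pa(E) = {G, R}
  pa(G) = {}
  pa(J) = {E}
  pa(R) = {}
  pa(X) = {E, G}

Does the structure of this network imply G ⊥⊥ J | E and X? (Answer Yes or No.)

Yes

Enumerating the 2 paths from G to J and testing each for blocking by {E, X}:
Path 1: G → E → J
  E is a chain here and E is conditioned on, so the path is blocked at E.
Path 2: G → X ← E → J
  E is a fork here and E is conditioned on, so the path is blocked at E.
All paths are blocked; G ⊥ J | {E, X} holds.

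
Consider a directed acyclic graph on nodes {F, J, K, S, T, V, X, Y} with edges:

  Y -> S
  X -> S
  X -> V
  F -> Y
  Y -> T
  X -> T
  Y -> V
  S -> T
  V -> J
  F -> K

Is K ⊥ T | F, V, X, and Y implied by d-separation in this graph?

Yes — K and T are d-separated given {F, V, X, Y}.

There are 5 undirected paths between K and T; checking each against the conditioning set {F, V, X, Y}:
  1. K ← F → Y → V ← X → S → T — F:fork[blocks]; Y:chain[blocks]; V:collider[open]; X:fork[blocks]; S:chain[open] ⇒ blocked
  2. K ← F → Y → V ← X → T — F:fork[blocks]; Y:chain[blocks]; V:collider[open]; X:fork[blocks] ⇒ blocked
  3. K ← F → Y → S → T — F:fork[blocks]; Y:chain[blocks]; S:chain[open] ⇒ blocked
  4. K ← F → Y → S ← X → T — F:fork[blocks]; Y:chain[blocks]; S:collider[blocks]; X:fork[blocks] ⇒ blocked
  5. K ← F → Y → T — F:fork[blocks]; Y:chain[blocks] ⇒ blocked
All paths are blocked; K ⊥ T | {F, V, X, Y} holds.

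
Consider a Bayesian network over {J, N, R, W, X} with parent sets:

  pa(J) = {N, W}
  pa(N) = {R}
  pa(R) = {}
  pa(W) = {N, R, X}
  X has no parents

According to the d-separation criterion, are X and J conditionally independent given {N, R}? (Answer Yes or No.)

No

Enumerating the 3 paths from X to J and testing each for blocking by {N, R}:
  1. X → W ← N → J — W:collider[blocks]; N:fork[blocks] ⇒ blocked
  2. X → W → J — W:chain[open] ⇒ active
  3. X → W ← R → N → J — W:collider[blocks]; R:fork[blocks]; N:chain[blocks] ⇒ blocked
Since the path X → W → J is active, X and J are not d-separated given {N, R}.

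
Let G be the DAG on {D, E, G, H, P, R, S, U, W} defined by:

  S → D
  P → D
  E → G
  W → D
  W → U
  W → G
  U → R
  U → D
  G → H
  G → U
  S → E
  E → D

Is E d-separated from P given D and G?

No

6 paths connect E and P; each must be blocked for d-separation to hold:
Path 1: E ← S → D ← P
  S is a fork and S is not conditioned on; D is a collider and D is conditioned on, which opens it — no node blocks this path, so it is active.
Path 2: E → G → U → D ← P
  G is a chain here and G is conditioned on, so the path is blocked at G.
Path 3: E → G → U ← W → D ← P
  G is a chain here and G is conditioned on, so the path is blocked at G.
Path 4: E → G ← W → U → D ← P
  G is a collider and G is conditioned on, which opens it; W is a fork and W is not conditioned on; U is a chain and U is not conditioned on; D is a collider and D is conditioned on, which opens it — no node blocks this path, so it is active.
Path 5: E → G ← W → D ← P
  G is a collider and G is conditioned on, which opens it; W is a fork and W is not conditioned on; D is a collider and D is conditioned on, which opens it — no node blocks this path, so it is active.
Path 6: E → D ← P
  D is a collider and D is conditioned on, which opens it — no node blocks this path, so it is active.
Since the path E ← S → D ← P is active, E and P are not d-separated given {D, G}.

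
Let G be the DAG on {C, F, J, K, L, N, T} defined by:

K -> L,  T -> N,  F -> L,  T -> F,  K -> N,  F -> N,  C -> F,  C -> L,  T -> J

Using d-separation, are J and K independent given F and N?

No — J and K are not d-separated given {F, N}.

6 paths connect J and K; each must be blocked for d-separation to hold:
Path 1: J ← T → F → L ← K
  F is a chain here and F is conditioned on, so the path is blocked at F.
Path 2: J ← T → F ← C → L ← K
  L is a collider here and neither L nor any of its descendants is conditioned on, so the collider stays closed — the path is blocked at L.
Path 3: J ← T → F → N ← K
  F is a chain here and F is conditioned on, so the path is blocked at F.
Path 4: J ← T → N ← F → L ← K
  F is a fork here and F is conditioned on, so the path is blocked at F.
Path 5: J ← T → N ← F ← C → L ← K
  F is a chain here and F is conditioned on, so the path is blocked at F.
Path 6: J ← T → N ← K
  T is a fork and T is not conditioned on; N is a collider and N is conditioned on, which opens it — no node blocks this path, so it is active.
Since the path J ← T → N ← K is active, J and K are not d-separated given {F, N}.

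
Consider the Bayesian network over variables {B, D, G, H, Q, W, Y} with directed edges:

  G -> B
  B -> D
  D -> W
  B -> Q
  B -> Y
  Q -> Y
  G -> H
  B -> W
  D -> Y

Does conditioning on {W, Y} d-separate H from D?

We examine all 4 paths between H and D:
  1. H ← G → B → D — G:fork[open]; B:chain[open] ⇒ active
  2. H ← G → B → Y ← D — G:fork[open]; B:chain[open]; Y:collider[open] ⇒ active
  3. H ← G → B → W ← D — G:fork[open]; B:chain[open]; W:collider[open] ⇒ active
  4. H ← G → B → Q → Y ← D — G:fork[open]; B:chain[open]; Q:chain[open]; Y:collider[open] ⇒ active
Since the path H ← G → B → D is active, H and D are not d-separated given {W, Y}.

No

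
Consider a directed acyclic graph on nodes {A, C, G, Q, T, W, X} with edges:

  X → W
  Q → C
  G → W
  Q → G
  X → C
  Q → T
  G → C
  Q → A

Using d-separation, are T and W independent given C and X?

No

Enumerating the 4 paths from T to W and testing each for blocking by {C, X}:
Path 1: T ← Q → C ← X → W
  X is a fork here and X is conditioned on, so the path is blocked at X.
Path 2: T ← Q → C ← G → W
  Q is a fork and Q is not conditioned on; C is a collider and C is conditioned on, which opens it; G is a fork and G is not conditioned on — no node blocks this path, so it is active.
Path 3: T ← Q → G → W
  Q is a fork and Q is not conditioned on; G is a chain and G is not conditioned on — no node blocks this path, so it is active.
Path 4: T ← Q → G → C ← X → W
  X is a fork here and X is conditioned on, so the path is blocked at X.
At least one path is unblocked, so d-separation fails.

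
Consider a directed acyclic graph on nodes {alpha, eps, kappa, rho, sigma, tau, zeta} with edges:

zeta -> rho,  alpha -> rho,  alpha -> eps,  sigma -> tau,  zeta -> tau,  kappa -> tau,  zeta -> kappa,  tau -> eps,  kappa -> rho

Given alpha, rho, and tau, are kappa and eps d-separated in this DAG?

Yes — kappa and eps are d-separated given {alpha, rho, tau}.

There are 6 undirected paths between kappa and eps; checking each against the conditioning set {alpha, rho, tau}:
Path 1: kappa ← zeta → tau → eps
  tau is a chain here and tau is conditioned on, so the path is blocked at tau.
Path 2: kappa ← zeta → rho ← alpha → eps
  alpha is a fork here and alpha is conditioned on, so the path is blocked at alpha.
Path 3: kappa → tau → eps
  tau is a chain here and tau is conditioned on, so the path is blocked at tau.
Path 4: kappa → tau ← zeta → rho ← alpha → eps
  alpha is a fork here and alpha is conditioned on, so the path is blocked at alpha.
Path 5: kappa → rho ← zeta → tau → eps
  tau is a chain here and tau is conditioned on, so the path is blocked at tau.
Path 6: kappa → rho ← alpha → eps
  alpha is a fork here and alpha is conditioned on, so the path is blocked at alpha.
Since every path is blocked, d-separation holds.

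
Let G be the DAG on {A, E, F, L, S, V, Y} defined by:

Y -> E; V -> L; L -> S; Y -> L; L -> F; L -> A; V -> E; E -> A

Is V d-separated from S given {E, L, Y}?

Yes

We examine all 3 paths between V and S:
Path 1: V → L → S
  L is a chain here and L is conditioned on, so the path is blocked at L.
Path 2: V → E → A ← L → S
  E is a chain here and E is conditioned on, so the path is blocked at E.
Path 3: V → E ← Y → L → S
  Y is a fork here and Y is conditioned on, so the path is blocked at Y.
All paths are blocked; V ⊥ S | {E, L, Y} holds.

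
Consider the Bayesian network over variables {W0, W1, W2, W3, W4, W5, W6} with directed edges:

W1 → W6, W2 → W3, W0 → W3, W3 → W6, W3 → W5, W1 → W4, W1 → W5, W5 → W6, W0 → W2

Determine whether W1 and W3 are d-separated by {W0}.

There are 4 undirected paths between W1 and W3; checking each against the conditioning set {W0}:
  1. W1 → W5 ← W3 — W5:collider[blocks] ⇒ blocked
  2. W1 → W5 → W6 ← W3 — W5:chain[open]; W6:collider[blocks] ⇒ blocked
  3. W1 → W6 ← W5 ← W3 — W6:collider[blocks]; W5:chain[open] ⇒ blocked
  4. W1 → W6 ← W3 — W6:collider[blocks] ⇒ blocked
Every path is blocked, so W1 and W3 are d-separated given {W0}.

Yes — W1 and W3 are d-separated given {W0}.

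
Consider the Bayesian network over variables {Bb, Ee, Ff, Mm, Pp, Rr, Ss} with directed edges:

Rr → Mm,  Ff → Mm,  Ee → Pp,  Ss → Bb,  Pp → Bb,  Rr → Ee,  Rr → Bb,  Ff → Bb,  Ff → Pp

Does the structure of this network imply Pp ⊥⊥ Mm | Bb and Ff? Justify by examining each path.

No

6 paths connect Pp and Mm; each must be blocked for d-separation to hold:
Path 1: Pp ← Ee ← Rr → Mm
  Ee is a chain and Ee is not conditioned on; Rr is a fork and Rr is not conditioned on — no node blocks this path, so it is active.
Path 2: Pp ← Ee ← Rr → Bb ← Ff → Mm
  Ff is a fork here and Ff is conditioned on, so the path is blocked at Ff.
Path 3: Pp → Bb ← Rr → Mm
  Bb is a collider and Bb is conditioned on, which opens it; Rr is a fork and Rr is not conditioned on — no node blocks this path, so it is active.
Path 4: Pp → Bb ← Ff → Mm
  Ff is a fork here and Ff is conditioned on, so the path is blocked at Ff.
Path 5: Pp ← Ff → Mm
  Ff is a fork here and Ff is conditioned on, so the path is blocked at Ff.
Path 6: Pp ← Ff → Bb ← Rr → Mm
  Ff is a fork here and Ff is conditioned on, so the path is blocked at Ff.
At least one path is unblocked, so d-separation fails.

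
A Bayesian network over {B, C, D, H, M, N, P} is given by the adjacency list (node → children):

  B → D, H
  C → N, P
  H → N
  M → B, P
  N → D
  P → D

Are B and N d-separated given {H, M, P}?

We examine all 5 paths between B and N:
Path 1: B ← M → P ← C → N
  M is a fork here and M is conditioned on, so the path is blocked at M.
Path 2: B ← M → P → D ← N
  M is a fork here and M is conditioned on, so the path is blocked at M.
Path 3: B → H → N
  H is a chain here and H is conditioned on, so the path is blocked at H.
Path 4: B → D ← N
  D is a collider here and neither D nor any of its descendants is conditioned on, so the collider stays closed — the path is blocked at D.
Path 5: B → D ← P ← C → N
  D is a collider here and neither D nor any of its descendants is conditioned on, so the collider stays closed — the path is blocked at D.
Since every path is blocked, d-separation holds.

Yes — B and N are d-separated given {H, M, P}.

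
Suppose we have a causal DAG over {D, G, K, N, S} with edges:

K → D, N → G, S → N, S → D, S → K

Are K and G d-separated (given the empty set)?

Enumerating the 2 paths from K to G and testing each for blocking by ∅:
Path 1: K → D ← S → N → G
  D is a collider here and neither D nor any of its descendants is conditioned on, so the collider stays closed — the path is blocked at D.
Path 2: K ← S → N → G
  S is a fork and S is not conditioned on; N is a chain and N is not conditioned on — no node blocks this path, so it is active.
Since the path K ← S → N → G is active, K and G are not d-separated given ∅.

No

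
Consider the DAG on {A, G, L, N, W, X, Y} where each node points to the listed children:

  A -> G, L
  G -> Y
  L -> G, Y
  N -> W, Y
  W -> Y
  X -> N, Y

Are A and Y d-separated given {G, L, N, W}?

Enumerating the 4 paths from A to Y and testing each for blocking by {G, L, N, W}:
Path 1: A → L → G → Y
  L is a chain here and L is conditioned on, so the path is blocked at L.
Path 2: A → L → Y
  L is a chain here and L is conditioned on, so the path is blocked at L.
Path 3: A → G ← L → Y
  L is a fork here and L is conditioned on, so the path is blocked at L.
Path 4: A → G → Y
  G is a chain here and G is conditioned on, so the path is blocked at G.
Since every path is blocked, d-separation holds.

Yes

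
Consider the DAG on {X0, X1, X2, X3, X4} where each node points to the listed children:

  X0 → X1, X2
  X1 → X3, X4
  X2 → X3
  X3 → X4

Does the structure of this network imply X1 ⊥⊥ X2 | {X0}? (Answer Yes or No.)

Enumerating the 3 paths from X1 to X2 and testing each for blocking by {X0}:
Path 1: X1 → X4 ← X3 ← X2
  X4 is a collider here and neither X4 nor any of its descendants is conditioned on, so the collider stays closed — the path is blocked at X4.
Path 2: X1 → X3 ← X2
  X3 is a collider here and neither X3 nor any of its descendants is conditioned on, so the collider stays closed — the path is blocked at X3.
Path 3: X1 ← X0 → X2
  X0 is a fork here and X0 is conditioned on, so the path is blocked at X0.
Every path is blocked, so X1 and X2 are d-separated given {X0}.

Yes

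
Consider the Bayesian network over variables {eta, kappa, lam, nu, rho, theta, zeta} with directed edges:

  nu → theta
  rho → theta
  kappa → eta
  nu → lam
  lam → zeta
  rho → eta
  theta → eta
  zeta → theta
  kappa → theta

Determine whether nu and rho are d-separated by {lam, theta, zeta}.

We examine all 6 paths between nu and rho:
  1. nu → theta → eta ← rho — theta:chain[blocks]; eta:collider[blocks] ⇒ blocked
  2. nu → theta ← kappa → eta ← rho — theta:collider[open]; kappa:fork[open]; eta:collider[blocks] ⇒ blocked
  3. nu → theta ← rho — theta:collider[open] ⇒ active
  4. nu → lam → zeta → theta → eta ← rho — lam:chain[blocks]; zeta:chain[blocks]; theta:chain[blocks]; eta:collider[blocks] ⇒ blocked
  5. nu → lam → zeta → theta ← kappa → eta ← rho — lam:chain[blocks]; zeta:chain[blocks]; theta:collider[open]; kappa:fork[open]; eta:collider[blocks] ⇒ blocked
  6. nu → lam → zeta → theta ← rho — lam:chain[blocks]; zeta:chain[blocks]; theta:collider[open] ⇒ blocked
At least one path is unblocked, so d-separation fails.

No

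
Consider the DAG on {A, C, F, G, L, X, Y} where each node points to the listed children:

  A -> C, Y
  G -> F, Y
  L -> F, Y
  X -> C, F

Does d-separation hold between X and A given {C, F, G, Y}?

No

Enumerating the 3 paths from X to A and testing each for blocking by {C, F, G, Y}:
Path 1: X → F ← L → Y ← A
  F is a collider and F is conditioned on, which opens it; L is a fork and L is not conditioned on; Y is a collider and Y is conditioned on, which opens it — no node blocks this path, so it is active.
Path 2: X → F ← G → Y ← A
  G is a fork here and G is conditioned on, so the path is blocked at G.
Path 3: X → C ← A
  C is a collider and C is conditioned on, which opens it — no node blocks this path, so it is active.
At least one path is unblocked, so d-separation fails.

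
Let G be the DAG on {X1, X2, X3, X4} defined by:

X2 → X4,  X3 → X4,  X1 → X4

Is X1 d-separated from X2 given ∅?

Yes

There is one path between X1 and X2:
  1. X1 → X4 ← X2 — X4:collider[blocks] ⇒ blocked
Every path is blocked, so X1 and X2 are d-separated given ∅.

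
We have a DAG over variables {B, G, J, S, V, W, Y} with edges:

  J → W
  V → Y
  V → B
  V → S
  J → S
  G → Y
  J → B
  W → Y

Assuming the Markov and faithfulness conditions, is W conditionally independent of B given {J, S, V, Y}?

Yes

There are 4 undirected paths between W and B; checking each against the conditioning set {J, S, V, Y}:
Path 1: W → Y ← V → B
  V is a fork here and V is conditioned on, so the path is blocked at V.
Path 2: W → Y ← V → S ← J → B
  V is a fork here and V is conditioned on, so the path is blocked at V.
Path 3: W ← J → B
  J is a fork here and J is conditioned on, so the path is blocked at J.
Path 4: W ← J → S ← V → B
  J is a fork here and J is conditioned on, so the path is blocked at J.
Since every path is blocked, d-separation holds.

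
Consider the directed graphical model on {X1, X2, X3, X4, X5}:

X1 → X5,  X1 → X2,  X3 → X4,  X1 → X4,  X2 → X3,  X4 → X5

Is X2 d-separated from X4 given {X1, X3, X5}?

Yes

Enumerating the 3 paths from X2 to X4 and testing each for blocking by {X1, X3, X5}:
  1. X2 ← X1 → X5 ← X4 — X1:fork[blocks]; X5:collider[open] ⇒ blocked
  2. X2 ← X1 → X4 — X1:fork[blocks] ⇒ blocked
  3. X2 → X3 → X4 — X3:chain[blocks] ⇒ blocked
Since every path is blocked, d-separation holds.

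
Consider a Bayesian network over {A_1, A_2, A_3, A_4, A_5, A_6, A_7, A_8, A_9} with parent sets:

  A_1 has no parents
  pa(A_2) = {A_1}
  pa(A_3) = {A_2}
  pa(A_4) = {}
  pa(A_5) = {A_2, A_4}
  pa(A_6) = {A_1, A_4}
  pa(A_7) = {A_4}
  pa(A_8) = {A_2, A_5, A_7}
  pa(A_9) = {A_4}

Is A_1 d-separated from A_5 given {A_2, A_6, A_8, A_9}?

No

Enumerating the 6 paths from A_1 to A_5 and testing each for blocking by {A_2, A_6, A_8, A_9}:
  1. A_1 → A_6 ← A_4 → A_7 → A_8 ← A_2 → A_5 — A_6:collider[open]; A_4:fork[open]; A_7:chain[open]; A_8:collider[open]; A_2:fork[blocks] ⇒ blocked
  2. A_1 → A_6 ← A_4 → A_7 → A_8 ← A_5 — A_6:collider[open]; A_4:fork[open]; A_7:chain[open]; A_8:collider[open] ⇒ active
  3. A_1 → A_6 ← A_4 → A_5 — A_6:collider[open]; A_4:fork[open] ⇒ active
  4. A_1 → A_2 → A_5 — A_2:chain[blocks] ⇒ blocked
  5. A_1 → A_2 → A_8 ← A_7 ← A_4 → A_5 — A_2:chain[blocks]; A_8:collider[open]; A_7:chain[open]; A_4:fork[open] ⇒ blocked
  6. A_1 → A_2 → A_8 ← A_5 — A_2:chain[blocks]; A_8:collider[open] ⇒ blocked
Because an active path exists, A_1 and A_5 are not d-separated.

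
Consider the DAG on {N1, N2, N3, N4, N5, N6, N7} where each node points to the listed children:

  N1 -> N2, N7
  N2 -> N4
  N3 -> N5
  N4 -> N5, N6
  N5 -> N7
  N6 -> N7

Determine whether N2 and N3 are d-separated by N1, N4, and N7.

Enumerating the 4 paths from N2 to N3 and testing each for blocking by {N1, N4, N7}:
Path 1: N2 → N4 → N6 → N7 ← N5 ← N3
  N4 is a chain here and N4 is conditioned on, so the path is blocked at N4.
Path 2: N2 → N4 → N5 ← N3
  N4 is a chain here and N4 is conditioned on, so the path is blocked at N4.
Path 3: N2 ← N1 → N7 ← N6 ← N4 → N5 ← N3
  N1 is a fork here and N1 is conditioned on, so the path is blocked at N1.
Path 4: N2 ← N1 → N7 ← N5 ← N3
  N1 is a fork here and N1 is conditioned on, so the path is blocked at N1.
Since every path is blocked, d-separation holds.

Yes — N2 and N3 are d-separated given {N1, N4, N7}.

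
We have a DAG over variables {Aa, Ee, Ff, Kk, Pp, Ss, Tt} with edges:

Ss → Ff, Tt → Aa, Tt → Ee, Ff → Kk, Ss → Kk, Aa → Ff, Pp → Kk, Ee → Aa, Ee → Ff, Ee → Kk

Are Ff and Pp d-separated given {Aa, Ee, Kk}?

No

We examine all 5 paths between Ff and Pp:
  1. Ff → Kk ← Pp — Kk:collider[open] ⇒ active
  2. Ff ← Ss → Kk ← Pp — Ss:fork[open]; Kk:collider[open] ⇒ active
  3. Ff ← Aa ← Ee → Kk ← Pp — Aa:chain[blocks]; Ee:fork[blocks]; Kk:collider[open] ⇒ blocked
  4. Ff ← Aa ← Tt → Ee → Kk ← Pp — Aa:chain[blocks]; Tt:fork[open]; Ee:chain[blocks]; Kk:collider[open] ⇒ blocked
  5. Ff ← Ee → Kk ← Pp — Ee:fork[blocks]; Kk:collider[open] ⇒ blocked
Because an active path exists, Ff and Pp are not d-separated.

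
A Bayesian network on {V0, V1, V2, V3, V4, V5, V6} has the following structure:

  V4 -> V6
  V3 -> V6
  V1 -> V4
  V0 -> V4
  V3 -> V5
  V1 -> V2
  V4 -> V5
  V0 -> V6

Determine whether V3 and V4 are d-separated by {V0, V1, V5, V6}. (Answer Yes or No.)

No

We examine all 3 paths between V3 and V4:
Path 1: V3 → V6 ← V4
  V6 is a collider and V6 is conditioned on, which opens it — no node blocks this path, so it is active.
Path 2: V3 → V6 ← V0 → V4
  V0 is a fork here and V0 is conditioned on, so the path is blocked at V0.
Path 3: V3 → V5 ← V4
  V5 is a collider and V5 is conditioned on, which opens it — no node blocks this path, so it is active.
Because an active path exists, V3 and V4 are not d-separated.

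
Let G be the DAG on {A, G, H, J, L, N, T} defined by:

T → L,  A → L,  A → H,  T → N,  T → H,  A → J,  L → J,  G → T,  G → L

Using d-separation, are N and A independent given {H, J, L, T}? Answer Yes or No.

There are 5 undirected paths between N and A; checking each against the conditioning set {H, J, L, T}:
  1. N ← T → H ← A — T:fork[blocks]; H:collider[open] ⇒ blocked
  2. N ← T ← G → L → J ← A — T:chain[blocks]; G:fork[open]; L:chain[blocks]; J:collider[open] ⇒ blocked
  3. N ← T ← G → L ← A — T:chain[blocks]; G:fork[open]; L:collider[open] ⇒ blocked
  4. N ← T → L → J ← A — T:fork[blocks]; L:chain[blocks]; J:collider[open] ⇒ blocked
  5. N ← T → L ← A — T:fork[blocks]; L:collider[open] ⇒ blocked
All paths are blocked; N ⊥ A | {H, J, L, T} holds.

Yes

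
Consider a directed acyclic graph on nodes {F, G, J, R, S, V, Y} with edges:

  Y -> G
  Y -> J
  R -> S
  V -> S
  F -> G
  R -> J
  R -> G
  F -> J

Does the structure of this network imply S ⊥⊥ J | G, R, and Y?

Enumerating the 3 paths from S to J and testing each for blocking by {G, R, Y}:
Path 1: S ← R → G ← F → J
  R is a fork here and R is conditioned on, so the path is blocked at R.
Path 2: S ← R → G ← Y → J
  R is a fork here and R is conditioned on, so the path is blocked at R.
Path 3: S ← R → J
  R is a fork here and R is conditioned on, so the path is blocked at R.
Every path is blocked, so S and J are d-separated given {G, R, Y}.

Yes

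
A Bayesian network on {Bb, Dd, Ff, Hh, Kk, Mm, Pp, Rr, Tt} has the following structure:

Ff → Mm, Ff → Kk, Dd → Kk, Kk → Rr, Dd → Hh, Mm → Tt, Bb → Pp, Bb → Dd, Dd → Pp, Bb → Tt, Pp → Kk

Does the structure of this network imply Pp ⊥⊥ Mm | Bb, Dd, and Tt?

Yes

There are 6 undirected paths between Pp and Mm; checking each against the conditioning set {Bb, Dd, Tt}:
Path 1: Pp → Kk ← Dd ← Bb → Tt ← Mm
  Kk is a collider here and neither Kk nor any of its descendants is conditioned on, so the collider stays closed — the path is blocked at Kk.
Path 2: Pp → Kk ← Ff → Mm
  Kk is a collider here and neither Kk nor any of its descendants is conditioned on, so the collider stays closed — the path is blocked at Kk.
Path 3: Pp ← Dd → Kk ← Ff → Mm
  Dd is a fork here and Dd is conditioned on, so the path is blocked at Dd.
Path 4: Pp ← Dd ← Bb → Tt ← Mm
  Dd is a chain here and Dd is conditioned on, so the path is blocked at Dd.
Path 5: Pp ← Bb → Dd → Kk ← Ff → Mm
  Bb is a fork here and Bb is conditioned on, so the path is blocked at Bb.
Path 6: Pp ← Bb → Tt ← Mm
  Bb is a fork here and Bb is conditioned on, so the path is blocked at Bb.
Every path is blocked, so Pp and Mm are d-separated given {Bb, Dd, Tt}.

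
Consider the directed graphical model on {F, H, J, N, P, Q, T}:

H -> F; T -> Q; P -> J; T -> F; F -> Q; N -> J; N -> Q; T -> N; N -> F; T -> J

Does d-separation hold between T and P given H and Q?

Yes

Enumerating the 6 paths from T to P and testing each for blocking by {H, Q}:
Path 1: T → F → Q ← N → J ← P
  J is a collider here and neither J nor any of its descendants is conditioned on, so the collider stays closed — the path is blocked at J.
Path 2: T → F ← N → J ← P
  J is a collider here and neither J nor any of its descendants is conditioned on, so the collider stays closed — the path is blocked at J.
Path 3: T → Q ← F ← N → J ← P
  J is a collider here and neither J nor any of its descendants is conditioned on, so the collider stays closed — the path is blocked at J.
Path 4: T → Q ← N → J ← P
  J is a collider here and neither J nor any of its descendants is conditioned on, so the collider stays closed — the path is blocked at J.
Path 5: T → N → J ← P
  J is a collider here and neither J nor any of its descendants is conditioned on, so the collider stays closed — the path is blocked at J.
Path 6: T → J ← P
  J is a collider here and neither J nor any of its descendants is conditioned on, so the collider stays closed — the path is blocked at J.
Every path is blocked, so T and P are d-separated given {H, Q}.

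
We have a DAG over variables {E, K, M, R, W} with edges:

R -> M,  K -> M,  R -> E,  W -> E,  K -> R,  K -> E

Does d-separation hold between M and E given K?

We examine all 4 paths between M and E:
Path 1: M ← R ← K → E
  K is a fork here and K is conditioned on, so the path is blocked at K.
Path 2: M ← R → E
  R is a fork and R is not conditioned on — no node blocks this path, so it is active.
Path 3: M ← K → R → E
  K is a fork here and K is conditioned on, so the path is blocked at K.
Path 4: M ← K → E
  K is a fork here and K is conditioned on, so the path is blocked at K.
Because an active path exists, M and E are not d-separated.

No — M and E are not d-separated given {K}.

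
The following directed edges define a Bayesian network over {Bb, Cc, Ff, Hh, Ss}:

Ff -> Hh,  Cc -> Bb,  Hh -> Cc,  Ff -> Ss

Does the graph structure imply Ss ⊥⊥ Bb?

There is one path between Ss and Bb:
Path 1: Ss ← Ff → Hh → Cc → Bb
  Ff is a fork and Ff is not conditioned on; Hh is a chain and Hh is not conditioned on; Cc is a chain and Cc is not conditioned on — no node blocks this path, so it is active.
Because an active path exists, Ss and Bb are not d-separated.

No — Ss and Bb are not d-separated given ∅.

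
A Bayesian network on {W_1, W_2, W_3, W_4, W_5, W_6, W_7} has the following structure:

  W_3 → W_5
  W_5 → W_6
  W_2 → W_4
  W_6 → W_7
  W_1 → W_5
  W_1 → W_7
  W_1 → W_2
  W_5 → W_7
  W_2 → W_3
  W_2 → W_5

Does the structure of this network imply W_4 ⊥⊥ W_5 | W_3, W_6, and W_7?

No — W_4 and W_5 are not d-separated given {W_3, W_6, W_7}.

5 paths connect W_4 and W_5; each must be blocked for d-separation to hold:
Path 1: W_4 ← W_2 → W_5
  W_2 is a fork and W_2 is not conditioned on — no node blocks this path, so it is active.
Path 2: W_4 ← W_2 → W_3 → W_5
  W_3 is a chain here and W_3 is conditioned on, so the path is blocked at W_3.
Path 3: W_4 ← W_2 ← W_1 → W_5
  W_2 is a chain and W_2 is not conditioned on; W_1 is a fork and W_1 is not conditioned on — no node blocks this path, so it is active.
Path 4: W_4 ← W_2 ← W_1 → W_7 ← W_6 ← W_5
  W_6 is a chain here and W_6 is conditioned on, so the path is blocked at W_6.
Path 5: W_4 ← W_2 ← W_1 → W_7 ← W_5
  W_2 is a chain and W_2 is not conditioned on; W_1 is a fork and W_1 is not conditioned on; W_7 is a collider and W_7 is conditioned on, which opens it — no node blocks this path, so it is active.
Since the path W_4 ← W_2 → W_5 is active, W_4 and W_5 are not d-separated given {W_3, W_6, W_7}.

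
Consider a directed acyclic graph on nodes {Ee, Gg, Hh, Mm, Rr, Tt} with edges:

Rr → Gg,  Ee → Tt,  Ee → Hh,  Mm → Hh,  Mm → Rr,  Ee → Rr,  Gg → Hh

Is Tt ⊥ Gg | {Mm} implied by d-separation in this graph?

No

4 paths connect Tt and Gg; each must be blocked for d-separation to hold:
Path 1: Tt ← Ee → Hh ← Gg
  Hh is a collider here and neither Hh nor any of its descendants is conditioned on, so the collider stays closed — the path is blocked at Hh.
Path 2: Tt ← Ee → Hh ← Mm → Rr → Gg
  Hh is a collider here and neither Hh nor any of its descendants is conditioned on, so the collider stays closed — the path is blocked at Hh.
Path 3: Tt ← Ee → Rr → Gg
  Ee is a fork and Ee is not conditioned on; Rr is a chain and Rr is not conditioned on — no node blocks this path, so it is active.
Path 4: Tt ← Ee → Rr ← Mm → Hh ← Gg
  Rr is a collider here and neither Rr nor any of its descendants is conditioned on, so the collider stays closed — the path is blocked at Rr.
Since the path Tt ← Ee → Rr → Gg is active, Tt and Gg are not d-separated given {Mm}.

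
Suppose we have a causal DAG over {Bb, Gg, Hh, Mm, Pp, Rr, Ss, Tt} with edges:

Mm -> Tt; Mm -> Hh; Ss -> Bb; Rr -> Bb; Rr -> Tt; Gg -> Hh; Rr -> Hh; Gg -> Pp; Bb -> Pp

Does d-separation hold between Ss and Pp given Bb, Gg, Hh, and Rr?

Yes

There are 3 undirected paths between Ss and Pp; checking each against the conditioning set {Bb, Gg, Hh, Rr}:
  1. Ss → Bb → Pp — Bb:chain[blocks] ⇒ blocked
  2. Ss → Bb ← Rr → Tt ← Mm → Hh ← Gg → Pp — Bb:collider[open]; Rr:fork[blocks]; Tt:collider[blocks]; Mm:fork[open]; Hh:collider[open]; Gg:fork[blocks] ⇒ blocked
  3. Ss → Bb ← Rr → Hh ← Gg → Pp — Bb:collider[open]; Rr:fork[blocks]; Hh:collider[open]; Gg:fork[blocks] ⇒ blocked
Every path is blocked, so Ss and Pp are d-separated given {Bb, Gg, Hh, Rr}.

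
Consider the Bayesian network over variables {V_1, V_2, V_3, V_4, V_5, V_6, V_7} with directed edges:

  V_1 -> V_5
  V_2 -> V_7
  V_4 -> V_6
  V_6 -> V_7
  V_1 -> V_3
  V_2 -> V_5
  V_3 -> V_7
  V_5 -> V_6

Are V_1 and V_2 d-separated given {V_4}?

Yes

There are 4 undirected paths between V_1 and V_2; checking each against the conditioning set {V_4}:
Path 1: V_1 → V_5 → V_6 → V_7 ← V_2
  V_7 is a collider here and neither V_7 nor any of its descendants is conditioned on, so the collider stays closed — the path is blocked at V_7.
Path 2: V_1 → V_5 ← V_2
  V_5 is a collider here and neither V_5 nor any of its descendants is conditioned on, so the collider stays closed — the path is blocked at V_5.
Path 3: V_1 → V_3 → V_7 ← V_6 ← V_5 ← V_2
  V_7 is a collider here and neither V_7 nor any of its descendants is conditioned on, so the collider stays closed — the path is blocked at V_7.
Path 4: V_1 → V_3 → V_7 ← V_2
  V_7 is a collider here and neither V_7 nor any of its descendants is conditioned on, so the collider stays closed — the path is blocked at V_7.
All paths are blocked; V_1 ⊥ V_2 | {V_4} holds.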